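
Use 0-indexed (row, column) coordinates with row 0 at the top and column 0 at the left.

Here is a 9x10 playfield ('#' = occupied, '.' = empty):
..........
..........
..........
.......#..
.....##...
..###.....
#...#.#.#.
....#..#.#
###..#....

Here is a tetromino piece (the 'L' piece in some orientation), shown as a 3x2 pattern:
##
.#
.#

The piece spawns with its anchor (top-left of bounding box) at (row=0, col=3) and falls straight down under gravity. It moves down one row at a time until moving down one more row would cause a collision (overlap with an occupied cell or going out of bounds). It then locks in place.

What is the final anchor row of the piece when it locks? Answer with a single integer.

Spawn at (row=0, col=3). Try each row:
  row 0: fits
  row 1: fits
  row 2: fits
  row 3: blocked -> lock at row 2

Answer: 2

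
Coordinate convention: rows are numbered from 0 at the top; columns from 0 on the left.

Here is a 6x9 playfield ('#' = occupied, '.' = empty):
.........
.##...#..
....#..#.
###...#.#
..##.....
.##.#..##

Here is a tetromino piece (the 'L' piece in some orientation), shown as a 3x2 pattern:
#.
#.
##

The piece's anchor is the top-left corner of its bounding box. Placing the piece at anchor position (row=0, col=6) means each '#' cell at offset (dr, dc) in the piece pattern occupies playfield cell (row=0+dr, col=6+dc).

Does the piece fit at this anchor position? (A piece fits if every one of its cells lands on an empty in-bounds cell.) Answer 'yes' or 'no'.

Check each piece cell at anchor (0, 6):
  offset (0,0) -> (0,6): empty -> OK
  offset (1,0) -> (1,6): occupied ('#') -> FAIL
  offset (2,0) -> (2,6): empty -> OK
  offset (2,1) -> (2,7): occupied ('#') -> FAIL
All cells valid: no

Answer: no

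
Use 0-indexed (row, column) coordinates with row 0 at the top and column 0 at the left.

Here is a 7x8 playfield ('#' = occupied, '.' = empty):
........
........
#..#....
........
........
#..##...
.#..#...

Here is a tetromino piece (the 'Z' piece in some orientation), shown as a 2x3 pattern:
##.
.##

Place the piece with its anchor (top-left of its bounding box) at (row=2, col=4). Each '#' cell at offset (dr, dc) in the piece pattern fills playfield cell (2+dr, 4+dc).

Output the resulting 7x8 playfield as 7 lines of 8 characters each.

Answer: ........
........
#..###..
.....##.
........
#..##...
.#..#...

Derivation:
Fill (2+0,4+0) = (2,4)
Fill (2+0,4+1) = (2,5)
Fill (2+1,4+1) = (3,5)
Fill (2+1,4+2) = (3,6)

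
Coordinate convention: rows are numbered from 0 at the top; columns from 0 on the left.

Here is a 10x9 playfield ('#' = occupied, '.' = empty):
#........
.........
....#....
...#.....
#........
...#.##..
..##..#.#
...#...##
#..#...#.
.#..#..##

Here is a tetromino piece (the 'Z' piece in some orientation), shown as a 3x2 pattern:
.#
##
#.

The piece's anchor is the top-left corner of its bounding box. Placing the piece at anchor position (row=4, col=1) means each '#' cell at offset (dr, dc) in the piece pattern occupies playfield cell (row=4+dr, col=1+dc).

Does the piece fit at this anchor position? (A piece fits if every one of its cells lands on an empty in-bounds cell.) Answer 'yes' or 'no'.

Check each piece cell at anchor (4, 1):
  offset (0,1) -> (4,2): empty -> OK
  offset (1,0) -> (5,1): empty -> OK
  offset (1,1) -> (5,2): empty -> OK
  offset (2,0) -> (6,1): empty -> OK
All cells valid: yes

Answer: yes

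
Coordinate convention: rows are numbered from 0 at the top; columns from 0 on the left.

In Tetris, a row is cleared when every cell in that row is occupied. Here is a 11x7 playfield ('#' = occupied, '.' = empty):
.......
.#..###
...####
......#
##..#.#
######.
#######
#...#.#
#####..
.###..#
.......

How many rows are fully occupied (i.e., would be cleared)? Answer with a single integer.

Answer: 1

Derivation:
Check each row:
  row 0: 7 empty cells -> not full
  row 1: 3 empty cells -> not full
  row 2: 3 empty cells -> not full
  row 3: 6 empty cells -> not full
  row 4: 3 empty cells -> not full
  row 5: 1 empty cell -> not full
  row 6: 0 empty cells -> FULL (clear)
  row 7: 4 empty cells -> not full
  row 8: 2 empty cells -> not full
  row 9: 3 empty cells -> not full
  row 10: 7 empty cells -> not full
Total rows cleared: 1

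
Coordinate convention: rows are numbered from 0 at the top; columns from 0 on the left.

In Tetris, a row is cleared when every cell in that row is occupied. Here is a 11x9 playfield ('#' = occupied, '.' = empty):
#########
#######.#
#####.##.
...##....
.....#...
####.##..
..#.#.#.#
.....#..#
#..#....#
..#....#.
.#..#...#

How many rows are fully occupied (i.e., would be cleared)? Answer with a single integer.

Answer: 1

Derivation:
Check each row:
  row 0: 0 empty cells -> FULL (clear)
  row 1: 1 empty cell -> not full
  row 2: 2 empty cells -> not full
  row 3: 7 empty cells -> not full
  row 4: 8 empty cells -> not full
  row 5: 3 empty cells -> not full
  row 6: 5 empty cells -> not full
  row 7: 7 empty cells -> not full
  row 8: 6 empty cells -> not full
  row 9: 7 empty cells -> not full
  row 10: 6 empty cells -> not full
Total rows cleared: 1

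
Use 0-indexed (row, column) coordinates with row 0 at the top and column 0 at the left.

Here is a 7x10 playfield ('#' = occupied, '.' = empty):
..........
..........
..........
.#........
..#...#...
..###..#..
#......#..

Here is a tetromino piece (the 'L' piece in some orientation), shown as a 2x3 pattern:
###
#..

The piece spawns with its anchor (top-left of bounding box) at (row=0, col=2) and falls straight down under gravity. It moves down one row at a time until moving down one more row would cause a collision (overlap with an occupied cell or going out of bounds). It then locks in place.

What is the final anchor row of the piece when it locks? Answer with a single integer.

Answer: 2

Derivation:
Spawn at (row=0, col=2). Try each row:
  row 0: fits
  row 1: fits
  row 2: fits
  row 3: blocked -> lock at row 2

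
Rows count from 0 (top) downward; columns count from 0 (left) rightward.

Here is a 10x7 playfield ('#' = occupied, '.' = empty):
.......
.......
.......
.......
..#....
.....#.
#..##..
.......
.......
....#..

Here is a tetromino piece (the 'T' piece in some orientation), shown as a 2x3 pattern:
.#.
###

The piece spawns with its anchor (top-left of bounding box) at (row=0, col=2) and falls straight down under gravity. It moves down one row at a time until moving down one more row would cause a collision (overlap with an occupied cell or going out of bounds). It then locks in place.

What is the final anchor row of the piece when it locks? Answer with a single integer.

Spawn at (row=0, col=2). Try each row:
  row 0: fits
  row 1: fits
  row 2: fits
  row 3: blocked -> lock at row 2

Answer: 2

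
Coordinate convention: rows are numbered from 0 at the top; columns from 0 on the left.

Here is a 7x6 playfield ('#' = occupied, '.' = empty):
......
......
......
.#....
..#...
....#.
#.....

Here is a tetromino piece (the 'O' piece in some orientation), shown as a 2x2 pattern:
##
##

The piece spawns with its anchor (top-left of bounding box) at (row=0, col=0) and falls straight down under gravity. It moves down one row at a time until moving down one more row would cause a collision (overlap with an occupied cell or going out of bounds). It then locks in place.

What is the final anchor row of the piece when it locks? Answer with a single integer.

Spawn at (row=0, col=0). Try each row:
  row 0: fits
  row 1: fits
  row 2: blocked -> lock at row 1

Answer: 1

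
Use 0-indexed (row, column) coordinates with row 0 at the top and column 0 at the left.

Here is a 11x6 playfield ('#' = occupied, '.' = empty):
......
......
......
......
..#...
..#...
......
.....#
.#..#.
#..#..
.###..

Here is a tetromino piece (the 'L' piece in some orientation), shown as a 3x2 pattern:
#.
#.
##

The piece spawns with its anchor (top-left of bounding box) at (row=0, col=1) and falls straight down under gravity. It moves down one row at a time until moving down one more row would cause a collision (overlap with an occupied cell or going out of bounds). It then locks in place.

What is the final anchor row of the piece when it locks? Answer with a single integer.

Spawn at (row=0, col=1). Try each row:
  row 0: fits
  row 1: fits
  row 2: blocked -> lock at row 1

Answer: 1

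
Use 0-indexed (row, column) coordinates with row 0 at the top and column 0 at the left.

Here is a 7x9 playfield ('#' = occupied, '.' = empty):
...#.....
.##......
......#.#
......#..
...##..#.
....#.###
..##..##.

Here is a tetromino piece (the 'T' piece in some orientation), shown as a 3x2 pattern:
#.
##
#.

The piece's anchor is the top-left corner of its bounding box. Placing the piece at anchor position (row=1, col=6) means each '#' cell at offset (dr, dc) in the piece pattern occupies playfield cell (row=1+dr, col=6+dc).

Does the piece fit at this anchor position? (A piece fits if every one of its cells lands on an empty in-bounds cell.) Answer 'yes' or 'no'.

Answer: no

Derivation:
Check each piece cell at anchor (1, 6):
  offset (0,0) -> (1,6): empty -> OK
  offset (1,0) -> (2,6): occupied ('#') -> FAIL
  offset (1,1) -> (2,7): empty -> OK
  offset (2,0) -> (3,6): occupied ('#') -> FAIL
All cells valid: no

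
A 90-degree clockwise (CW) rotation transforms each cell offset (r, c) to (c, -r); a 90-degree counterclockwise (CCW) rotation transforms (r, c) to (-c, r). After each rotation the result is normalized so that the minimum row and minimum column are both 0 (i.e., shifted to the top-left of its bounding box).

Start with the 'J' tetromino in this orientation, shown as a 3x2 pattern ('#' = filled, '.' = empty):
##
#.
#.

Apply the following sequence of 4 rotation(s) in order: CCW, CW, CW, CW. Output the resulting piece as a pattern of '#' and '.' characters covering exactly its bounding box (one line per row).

Start:
##
#.
#.
After rotation 1 (CCW):
#..
###
After rotation 2 (CW):
##
#.
#.
After rotation 3 (CW):
###
..#
After rotation 4 (CW):
.#
.#
##

Answer: .#
.#
##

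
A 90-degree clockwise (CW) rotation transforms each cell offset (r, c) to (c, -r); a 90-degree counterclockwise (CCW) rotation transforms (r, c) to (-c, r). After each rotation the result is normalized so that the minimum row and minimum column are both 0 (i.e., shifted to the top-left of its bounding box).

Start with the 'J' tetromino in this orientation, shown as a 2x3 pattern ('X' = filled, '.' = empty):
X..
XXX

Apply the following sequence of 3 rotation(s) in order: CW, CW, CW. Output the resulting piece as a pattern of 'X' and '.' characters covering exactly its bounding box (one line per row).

Start:
X..
XXX
After rotation 1 (CW):
XX
X.
X.
After rotation 2 (CW):
XXX
..X
After rotation 3 (CW):
.X
.X
XX

Answer: .X
.X
XX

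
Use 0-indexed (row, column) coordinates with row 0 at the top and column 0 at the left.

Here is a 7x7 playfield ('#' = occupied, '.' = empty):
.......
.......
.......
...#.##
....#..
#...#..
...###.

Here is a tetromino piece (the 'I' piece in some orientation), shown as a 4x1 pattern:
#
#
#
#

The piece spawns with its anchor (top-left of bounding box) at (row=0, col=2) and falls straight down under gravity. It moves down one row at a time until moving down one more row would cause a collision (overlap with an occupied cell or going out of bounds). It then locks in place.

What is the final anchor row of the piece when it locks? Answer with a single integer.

Spawn at (row=0, col=2). Try each row:
  row 0: fits
  row 1: fits
  row 2: fits
  row 3: fits
  row 4: blocked -> lock at row 3

Answer: 3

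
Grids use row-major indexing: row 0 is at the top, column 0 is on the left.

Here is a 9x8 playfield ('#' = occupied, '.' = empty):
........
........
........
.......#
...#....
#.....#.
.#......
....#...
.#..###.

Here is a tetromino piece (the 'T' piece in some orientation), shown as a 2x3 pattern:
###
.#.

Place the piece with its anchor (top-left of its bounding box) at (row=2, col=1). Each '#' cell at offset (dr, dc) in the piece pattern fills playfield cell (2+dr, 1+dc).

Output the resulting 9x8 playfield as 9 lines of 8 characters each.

Fill (2+0,1+0) = (2,1)
Fill (2+0,1+1) = (2,2)
Fill (2+0,1+2) = (2,3)
Fill (2+1,1+1) = (3,2)

Answer: ........
........
.###....
..#....#
...#....
#.....#.
.#......
....#...
.#..###.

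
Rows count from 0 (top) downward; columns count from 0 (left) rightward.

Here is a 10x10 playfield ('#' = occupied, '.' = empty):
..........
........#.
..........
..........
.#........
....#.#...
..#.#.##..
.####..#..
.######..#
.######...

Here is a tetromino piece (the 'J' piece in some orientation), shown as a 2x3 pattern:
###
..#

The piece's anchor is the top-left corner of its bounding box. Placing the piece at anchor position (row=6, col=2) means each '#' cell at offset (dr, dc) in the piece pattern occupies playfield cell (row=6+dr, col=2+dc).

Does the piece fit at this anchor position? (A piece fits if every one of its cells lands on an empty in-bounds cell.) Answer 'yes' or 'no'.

Answer: no

Derivation:
Check each piece cell at anchor (6, 2):
  offset (0,0) -> (6,2): occupied ('#') -> FAIL
  offset (0,1) -> (6,3): empty -> OK
  offset (0,2) -> (6,4): occupied ('#') -> FAIL
  offset (1,2) -> (7,4): occupied ('#') -> FAIL
All cells valid: no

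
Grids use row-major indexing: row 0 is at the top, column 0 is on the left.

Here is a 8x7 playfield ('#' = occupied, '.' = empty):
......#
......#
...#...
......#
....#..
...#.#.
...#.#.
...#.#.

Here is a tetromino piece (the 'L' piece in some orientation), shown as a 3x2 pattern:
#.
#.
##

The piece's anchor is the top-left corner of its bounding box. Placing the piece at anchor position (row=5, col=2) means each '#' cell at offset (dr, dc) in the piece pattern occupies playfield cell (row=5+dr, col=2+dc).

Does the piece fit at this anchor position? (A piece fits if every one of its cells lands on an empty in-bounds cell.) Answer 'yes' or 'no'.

Check each piece cell at anchor (5, 2):
  offset (0,0) -> (5,2): empty -> OK
  offset (1,0) -> (6,2): empty -> OK
  offset (2,0) -> (7,2): empty -> OK
  offset (2,1) -> (7,3): occupied ('#') -> FAIL
All cells valid: no

Answer: no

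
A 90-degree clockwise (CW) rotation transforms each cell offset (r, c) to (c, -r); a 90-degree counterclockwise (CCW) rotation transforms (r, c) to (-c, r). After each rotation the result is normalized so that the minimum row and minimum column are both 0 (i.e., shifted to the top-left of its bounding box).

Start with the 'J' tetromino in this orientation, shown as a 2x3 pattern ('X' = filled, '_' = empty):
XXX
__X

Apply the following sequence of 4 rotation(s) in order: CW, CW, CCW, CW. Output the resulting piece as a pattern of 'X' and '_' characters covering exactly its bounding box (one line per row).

Start:
XXX
__X
After rotation 1 (CW):
_X
_X
XX
After rotation 2 (CW):
X__
XXX
After rotation 3 (CCW):
_X
_X
XX
After rotation 4 (CW):
X__
XXX

Answer: X__
XXX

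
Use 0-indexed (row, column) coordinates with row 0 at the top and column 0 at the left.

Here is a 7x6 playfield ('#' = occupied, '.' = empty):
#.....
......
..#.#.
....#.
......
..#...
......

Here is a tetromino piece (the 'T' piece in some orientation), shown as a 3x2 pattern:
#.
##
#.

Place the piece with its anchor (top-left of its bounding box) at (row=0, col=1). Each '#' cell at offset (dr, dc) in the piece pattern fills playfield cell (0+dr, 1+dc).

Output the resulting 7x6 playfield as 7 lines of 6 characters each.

Fill (0+0,1+0) = (0,1)
Fill (0+1,1+0) = (1,1)
Fill (0+1,1+1) = (1,2)
Fill (0+2,1+0) = (2,1)

Answer: ##....
.##...
.##.#.
....#.
......
..#...
......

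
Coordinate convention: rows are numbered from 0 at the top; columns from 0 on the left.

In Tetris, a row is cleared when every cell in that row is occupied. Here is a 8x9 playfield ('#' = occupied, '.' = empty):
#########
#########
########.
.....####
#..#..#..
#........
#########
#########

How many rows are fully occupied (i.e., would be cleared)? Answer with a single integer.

Check each row:
  row 0: 0 empty cells -> FULL (clear)
  row 1: 0 empty cells -> FULL (clear)
  row 2: 1 empty cell -> not full
  row 3: 5 empty cells -> not full
  row 4: 6 empty cells -> not full
  row 5: 8 empty cells -> not full
  row 6: 0 empty cells -> FULL (clear)
  row 7: 0 empty cells -> FULL (clear)
Total rows cleared: 4

Answer: 4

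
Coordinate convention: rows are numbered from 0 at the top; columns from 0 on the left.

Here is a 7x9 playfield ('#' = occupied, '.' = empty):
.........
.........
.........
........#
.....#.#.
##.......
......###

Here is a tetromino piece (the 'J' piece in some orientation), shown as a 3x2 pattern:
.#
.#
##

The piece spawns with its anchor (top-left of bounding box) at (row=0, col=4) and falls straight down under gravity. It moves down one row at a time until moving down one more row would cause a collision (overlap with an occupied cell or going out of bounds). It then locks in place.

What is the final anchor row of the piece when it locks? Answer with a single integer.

Spawn at (row=0, col=4). Try each row:
  row 0: fits
  row 1: fits
  row 2: blocked -> lock at row 1

Answer: 1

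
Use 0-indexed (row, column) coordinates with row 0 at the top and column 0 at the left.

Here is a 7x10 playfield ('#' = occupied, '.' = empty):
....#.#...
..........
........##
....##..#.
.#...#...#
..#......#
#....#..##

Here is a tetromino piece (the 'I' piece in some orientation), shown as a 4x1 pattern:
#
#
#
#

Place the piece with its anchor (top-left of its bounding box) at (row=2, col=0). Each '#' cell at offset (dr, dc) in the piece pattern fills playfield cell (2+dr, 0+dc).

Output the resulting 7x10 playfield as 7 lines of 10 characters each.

Answer: ....#.#...
..........
#.......##
#...##..#.
##...#...#
#.#......#
#....#..##

Derivation:
Fill (2+0,0+0) = (2,0)
Fill (2+1,0+0) = (3,0)
Fill (2+2,0+0) = (4,0)
Fill (2+3,0+0) = (5,0)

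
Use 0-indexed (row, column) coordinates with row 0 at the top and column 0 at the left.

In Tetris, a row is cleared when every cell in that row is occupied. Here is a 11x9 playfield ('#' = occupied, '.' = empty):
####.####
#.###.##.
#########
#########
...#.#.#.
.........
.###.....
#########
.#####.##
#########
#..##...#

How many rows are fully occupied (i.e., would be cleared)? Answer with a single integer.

Answer: 4

Derivation:
Check each row:
  row 0: 1 empty cell -> not full
  row 1: 3 empty cells -> not full
  row 2: 0 empty cells -> FULL (clear)
  row 3: 0 empty cells -> FULL (clear)
  row 4: 6 empty cells -> not full
  row 5: 9 empty cells -> not full
  row 6: 6 empty cells -> not full
  row 7: 0 empty cells -> FULL (clear)
  row 8: 2 empty cells -> not full
  row 9: 0 empty cells -> FULL (clear)
  row 10: 5 empty cells -> not full
Total rows cleared: 4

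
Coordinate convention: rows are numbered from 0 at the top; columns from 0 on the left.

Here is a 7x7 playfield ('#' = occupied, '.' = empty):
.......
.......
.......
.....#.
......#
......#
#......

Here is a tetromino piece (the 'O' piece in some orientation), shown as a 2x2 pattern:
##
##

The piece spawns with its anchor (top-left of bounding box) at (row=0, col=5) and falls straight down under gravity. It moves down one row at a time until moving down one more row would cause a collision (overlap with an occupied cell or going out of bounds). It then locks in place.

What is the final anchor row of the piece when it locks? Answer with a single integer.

Answer: 1

Derivation:
Spawn at (row=0, col=5). Try each row:
  row 0: fits
  row 1: fits
  row 2: blocked -> lock at row 1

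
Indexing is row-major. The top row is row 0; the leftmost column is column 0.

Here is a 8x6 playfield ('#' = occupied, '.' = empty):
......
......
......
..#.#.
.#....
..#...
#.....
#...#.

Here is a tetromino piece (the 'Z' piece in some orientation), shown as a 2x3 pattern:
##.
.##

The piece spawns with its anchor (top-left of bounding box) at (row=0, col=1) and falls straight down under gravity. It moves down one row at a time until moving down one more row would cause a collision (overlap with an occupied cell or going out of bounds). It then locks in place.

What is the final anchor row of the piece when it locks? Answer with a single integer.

Answer: 1

Derivation:
Spawn at (row=0, col=1). Try each row:
  row 0: fits
  row 1: fits
  row 2: blocked -> lock at row 1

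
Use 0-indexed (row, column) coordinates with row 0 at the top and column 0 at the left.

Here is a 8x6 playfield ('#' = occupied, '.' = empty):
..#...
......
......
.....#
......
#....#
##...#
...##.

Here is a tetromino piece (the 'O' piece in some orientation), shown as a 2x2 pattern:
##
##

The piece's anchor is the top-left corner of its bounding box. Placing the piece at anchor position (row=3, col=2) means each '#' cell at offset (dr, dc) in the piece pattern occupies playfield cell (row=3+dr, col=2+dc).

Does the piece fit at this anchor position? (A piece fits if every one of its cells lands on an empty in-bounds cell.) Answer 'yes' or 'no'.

Answer: yes

Derivation:
Check each piece cell at anchor (3, 2):
  offset (0,0) -> (3,2): empty -> OK
  offset (0,1) -> (3,3): empty -> OK
  offset (1,0) -> (4,2): empty -> OK
  offset (1,1) -> (4,3): empty -> OK
All cells valid: yes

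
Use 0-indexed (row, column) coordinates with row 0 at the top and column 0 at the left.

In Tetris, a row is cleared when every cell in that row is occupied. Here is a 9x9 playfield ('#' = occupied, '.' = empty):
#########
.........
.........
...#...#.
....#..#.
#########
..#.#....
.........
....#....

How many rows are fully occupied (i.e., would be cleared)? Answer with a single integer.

Check each row:
  row 0: 0 empty cells -> FULL (clear)
  row 1: 9 empty cells -> not full
  row 2: 9 empty cells -> not full
  row 3: 7 empty cells -> not full
  row 4: 7 empty cells -> not full
  row 5: 0 empty cells -> FULL (clear)
  row 6: 7 empty cells -> not full
  row 7: 9 empty cells -> not full
  row 8: 8 empty cells -> not full
Total rows cleared: 2

Answer: 2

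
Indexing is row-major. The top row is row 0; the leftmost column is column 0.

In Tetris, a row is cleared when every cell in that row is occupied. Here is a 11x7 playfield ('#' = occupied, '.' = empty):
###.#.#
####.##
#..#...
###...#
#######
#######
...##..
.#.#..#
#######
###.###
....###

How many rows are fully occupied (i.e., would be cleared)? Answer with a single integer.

Check each row:
  row 0: 2 empty cells -> not full
  row 1: 1 empty cell -> not full
  row 2: 5 empty cells -> not full
  row 3: 3 empty cells -> not full
  row 4: 0 empty cells -> FULL (clear)
  row 5: 0 empty cells -> FULL (clear)
  row 6: 5 empty cells -> not full
  row 7: 4 empty cells -> not full
  row 8: 0 empty cells -> FULL (clear)
  row 9: 1 empty cell -> not full
  row 10: 4 empty cells -> not full
Total rows cleared: 3

Answer: 3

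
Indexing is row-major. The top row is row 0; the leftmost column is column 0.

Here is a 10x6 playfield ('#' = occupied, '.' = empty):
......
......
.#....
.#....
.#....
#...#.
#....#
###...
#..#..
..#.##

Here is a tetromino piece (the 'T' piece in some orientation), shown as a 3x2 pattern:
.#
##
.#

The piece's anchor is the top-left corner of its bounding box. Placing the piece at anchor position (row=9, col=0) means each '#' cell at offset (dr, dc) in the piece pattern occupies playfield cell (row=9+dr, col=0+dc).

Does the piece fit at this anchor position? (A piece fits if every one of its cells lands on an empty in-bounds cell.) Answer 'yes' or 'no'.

Check each piece cell at anchor (9, 0):
  offset (0,1) -> (9,1): empty -> OK
  offset (1,0) -> (10,0): out of bounds -> FAIL
  offset (1,1) -> (10,1): out of bounds -> FAIL
  offset (2,1) -> (11,1): out of bounds -> FAIL
All cells valid: no

Answer: no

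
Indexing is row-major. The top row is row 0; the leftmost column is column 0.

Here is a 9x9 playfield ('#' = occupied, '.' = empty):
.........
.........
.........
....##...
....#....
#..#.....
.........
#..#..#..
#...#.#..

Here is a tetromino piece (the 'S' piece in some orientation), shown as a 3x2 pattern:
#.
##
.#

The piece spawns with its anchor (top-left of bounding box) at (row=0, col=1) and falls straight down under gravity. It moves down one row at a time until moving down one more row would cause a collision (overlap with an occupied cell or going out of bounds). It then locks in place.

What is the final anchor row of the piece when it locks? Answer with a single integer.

Spawn at (row=0, col=1). Try each row:
  row 0: fits
  row 1: fits
  row 2: fits
  row 3: fits
  row 4: fits
  row 5: fits
  row 6: fits
  row 7: blocked -> lock at row 6

Answer: 6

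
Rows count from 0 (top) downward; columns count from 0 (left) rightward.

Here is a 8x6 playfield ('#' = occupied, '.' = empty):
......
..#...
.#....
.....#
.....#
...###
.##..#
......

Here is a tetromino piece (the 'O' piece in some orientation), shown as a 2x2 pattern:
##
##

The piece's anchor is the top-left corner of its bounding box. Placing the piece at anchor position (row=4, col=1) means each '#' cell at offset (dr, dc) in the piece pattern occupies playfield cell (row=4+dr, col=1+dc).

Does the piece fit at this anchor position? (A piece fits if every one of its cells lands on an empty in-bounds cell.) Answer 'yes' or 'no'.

Answer: yes

Derivation:
Check each piece cell at anchor (4, 1):
  offset (0,0) -> (4,1): empty -> OK
  offset (0,1) -> (4,2): empty -> OK
  offset (1,0) -> (5,1): empty -> OK
  offset (1,1) -> (5,2): empty -> OK
All cells valid: yes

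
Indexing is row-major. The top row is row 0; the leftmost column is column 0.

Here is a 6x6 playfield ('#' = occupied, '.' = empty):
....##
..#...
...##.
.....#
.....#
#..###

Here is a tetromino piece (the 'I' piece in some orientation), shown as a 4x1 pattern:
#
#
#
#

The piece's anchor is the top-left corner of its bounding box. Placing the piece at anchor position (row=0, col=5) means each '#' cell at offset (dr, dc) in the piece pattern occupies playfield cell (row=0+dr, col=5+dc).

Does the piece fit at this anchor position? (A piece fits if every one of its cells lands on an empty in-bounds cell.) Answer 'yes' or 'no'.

Answer: no

Derivation:
Check each piece cell at anchor (0, 5):
  offset (0,0) -> (0,5): occupied ('#') -> FAIL
  offset (1,0) -> (1,5): empty -> OK
  offset (2,0) -> (2,5): empty -> OK
  offset (3,0) -> (3,5): occupied ('#') -> FAIL
All cells valid: no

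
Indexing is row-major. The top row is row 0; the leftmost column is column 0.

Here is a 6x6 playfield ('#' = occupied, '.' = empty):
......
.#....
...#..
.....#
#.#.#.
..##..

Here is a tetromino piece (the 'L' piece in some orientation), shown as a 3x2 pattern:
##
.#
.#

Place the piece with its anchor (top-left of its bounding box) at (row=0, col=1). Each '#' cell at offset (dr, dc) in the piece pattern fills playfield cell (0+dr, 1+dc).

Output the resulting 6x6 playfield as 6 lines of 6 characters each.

Answer: .##...
.##...
..##..
.....#
#.#.#.
..##..

Derivation:
Fill (0+0,1+0) = (0,1)
Fill (0+0,1+1) = (0,2)
Fill (0+1,1+1) = (1,2)
Fill (0+2,1+1) = (2,2)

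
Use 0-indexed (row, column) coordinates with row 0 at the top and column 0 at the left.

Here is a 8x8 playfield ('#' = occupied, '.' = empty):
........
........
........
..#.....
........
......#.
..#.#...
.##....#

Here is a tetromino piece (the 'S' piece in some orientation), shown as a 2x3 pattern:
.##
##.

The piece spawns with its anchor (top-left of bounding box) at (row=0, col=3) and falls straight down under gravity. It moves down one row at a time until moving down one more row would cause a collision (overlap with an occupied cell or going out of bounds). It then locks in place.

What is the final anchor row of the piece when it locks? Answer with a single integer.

Spawn at (row=0, col=3). Try each row:
  row 0: fits
  row 1: fits
  row 2: fits
  row 3: fits
  row 4: fits
  row 5: blocked -> lock at row 4

Answer: 4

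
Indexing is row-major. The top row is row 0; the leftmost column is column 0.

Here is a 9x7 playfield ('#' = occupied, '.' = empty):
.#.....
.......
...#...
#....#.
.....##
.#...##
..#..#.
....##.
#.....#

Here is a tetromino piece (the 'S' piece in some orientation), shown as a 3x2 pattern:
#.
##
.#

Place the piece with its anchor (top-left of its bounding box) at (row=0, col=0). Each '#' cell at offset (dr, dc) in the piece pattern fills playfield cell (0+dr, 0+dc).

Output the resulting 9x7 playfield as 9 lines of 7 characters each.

Fill (0+0,0+0) = (0,0)
Fill (0+1,0+0) = (1,0)
Fill (0+1,0+1) = (1,1)
Fill (0+2,0+1) = (2,1)

Answer: ##.....
##.....
.#.#...
#....#.
.....##
.#...##
..#..#.
....##.
#.....#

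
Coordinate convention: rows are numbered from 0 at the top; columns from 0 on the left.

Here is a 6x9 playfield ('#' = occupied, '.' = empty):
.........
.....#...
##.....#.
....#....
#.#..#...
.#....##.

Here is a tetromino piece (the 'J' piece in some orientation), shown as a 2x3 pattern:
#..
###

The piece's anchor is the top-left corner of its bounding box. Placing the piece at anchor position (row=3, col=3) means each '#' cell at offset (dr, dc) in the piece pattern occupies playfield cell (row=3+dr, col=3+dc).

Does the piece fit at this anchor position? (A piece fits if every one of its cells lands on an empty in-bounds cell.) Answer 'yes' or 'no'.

Answer: no

Derivation:
Check each piece cell at anchor (3, 3):
  offset (0,0) -> (3,3): empty -> OK
  offset (1,0) -> (4,3): empty -> OK
  offset (1,1) -> (4,4): empty -> OK
  offset (1,2) -> (4,5): occupied ('#') -> FAIL
All cells valid: no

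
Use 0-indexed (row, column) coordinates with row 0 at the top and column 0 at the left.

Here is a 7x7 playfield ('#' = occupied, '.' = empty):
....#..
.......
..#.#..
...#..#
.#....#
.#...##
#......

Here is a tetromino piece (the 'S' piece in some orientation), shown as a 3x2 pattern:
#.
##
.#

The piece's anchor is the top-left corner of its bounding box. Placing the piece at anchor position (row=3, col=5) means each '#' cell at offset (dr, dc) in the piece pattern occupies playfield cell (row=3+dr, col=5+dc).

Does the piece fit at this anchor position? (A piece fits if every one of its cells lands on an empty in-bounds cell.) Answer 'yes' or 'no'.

Check each piece cell at anchor (3, 5):
  offset (0,0) -> (3,5): empty -> OK
  offset (1,0) -> (4,5): empty -> OK
  offset (1,1) -> (4,6): occupied ('#') -> FAIL
  offset (2,1) -> (5,6): occupied ('#') -> FAIL
All cells valid: no

Answer: no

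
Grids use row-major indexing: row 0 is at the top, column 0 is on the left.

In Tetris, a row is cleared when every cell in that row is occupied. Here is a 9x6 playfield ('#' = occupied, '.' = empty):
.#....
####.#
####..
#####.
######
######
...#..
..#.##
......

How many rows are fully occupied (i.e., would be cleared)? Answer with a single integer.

Check each row:
  row 0: 5 empty cells -> not full
  row 1: 1 empty cell -> not full
  row 2: 2 empty cells -> not full
  row 3: 1 empty cell -> not full
  row 4: 0 empty cells -> FULL (clear)
  row 5: 0 empty cells -> FULL (clear)
  row 6: 5 empty cells -> not full
  row 7: 3 empty cells -> not full
  row 8: 6 empty cells -> not full
Total rows cleared: 2

Answer: 2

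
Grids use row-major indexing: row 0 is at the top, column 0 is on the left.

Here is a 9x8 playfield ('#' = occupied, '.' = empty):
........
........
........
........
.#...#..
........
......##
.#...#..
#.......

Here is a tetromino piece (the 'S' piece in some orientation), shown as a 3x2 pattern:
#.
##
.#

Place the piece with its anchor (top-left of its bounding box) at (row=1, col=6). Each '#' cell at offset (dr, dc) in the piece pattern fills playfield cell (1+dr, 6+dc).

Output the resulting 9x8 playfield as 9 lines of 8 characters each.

Fill (1+0,6+0) = (1,6)
Fill (1+1,6+0) = (2,6)
Fill (1+1,6+1) = (2,7)
Fill (1+2,6+1) = (3,7)

Answer: ........
......#.
......##
.......#
.#...#..
........
......##
.#...#..
#.......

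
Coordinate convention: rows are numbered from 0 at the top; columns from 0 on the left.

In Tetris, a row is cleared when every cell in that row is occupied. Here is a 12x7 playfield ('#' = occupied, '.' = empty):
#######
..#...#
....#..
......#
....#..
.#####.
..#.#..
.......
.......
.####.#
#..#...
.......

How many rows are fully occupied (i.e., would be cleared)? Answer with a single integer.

Check each row:
  row 0: 0 empty cells -> FULL (clear)
  row 1: 5 empty cells -> not full
  row 2: 6 empty cells -> not full
  row 3: 6 empty cells -> not full
  row 4: 6 empty cells -> not full
  row 5: 2 empty cells -> not full
  row 6: 5 empty cells -> not full
  row 7: 7 empty cells -> not full
  row 8: 7 empty cells -> not full
  row 9: 2 empty cells -> not full
  row 10: 5 empty cells -> not full
  row 11: 7 empty cells -> not full
Total rows cleared: 1

Answer: 1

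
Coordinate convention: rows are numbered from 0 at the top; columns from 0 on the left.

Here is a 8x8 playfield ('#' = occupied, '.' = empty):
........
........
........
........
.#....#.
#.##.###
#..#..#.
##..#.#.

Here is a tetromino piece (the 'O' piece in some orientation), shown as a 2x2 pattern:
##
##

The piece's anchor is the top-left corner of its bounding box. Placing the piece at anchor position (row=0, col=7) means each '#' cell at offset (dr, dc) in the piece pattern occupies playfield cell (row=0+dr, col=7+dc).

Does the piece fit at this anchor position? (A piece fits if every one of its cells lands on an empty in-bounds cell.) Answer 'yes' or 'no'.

Answer: no

Derivation:
Check each piece cell at anchor (0, 7):
  offset (0,0) -> (0,7): empty -> OK
  offset (0,1) -> (0,8): out of bounds -> FAIL
  offset (1,0) -> (1,7): empty -> OK
  offset (1,1) -> (1,8): out of bounds -> FAIL
All cells valid: no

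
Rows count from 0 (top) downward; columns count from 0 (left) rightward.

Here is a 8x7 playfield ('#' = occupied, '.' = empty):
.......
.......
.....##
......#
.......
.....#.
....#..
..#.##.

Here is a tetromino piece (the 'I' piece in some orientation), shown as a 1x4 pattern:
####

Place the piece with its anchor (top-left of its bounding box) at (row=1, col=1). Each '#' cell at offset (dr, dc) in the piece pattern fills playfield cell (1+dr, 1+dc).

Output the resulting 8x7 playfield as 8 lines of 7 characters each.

Fill (1+0,1+0) = (1,1)
Fill (1+0,1+1) = (1,2)
Fill (1+0,1+2) = (1,3)
Fill (1+0,1+3) = (1,4)

Answer: .......
.####..
.....##
......#
.......
.....#.
....#..
..#.##.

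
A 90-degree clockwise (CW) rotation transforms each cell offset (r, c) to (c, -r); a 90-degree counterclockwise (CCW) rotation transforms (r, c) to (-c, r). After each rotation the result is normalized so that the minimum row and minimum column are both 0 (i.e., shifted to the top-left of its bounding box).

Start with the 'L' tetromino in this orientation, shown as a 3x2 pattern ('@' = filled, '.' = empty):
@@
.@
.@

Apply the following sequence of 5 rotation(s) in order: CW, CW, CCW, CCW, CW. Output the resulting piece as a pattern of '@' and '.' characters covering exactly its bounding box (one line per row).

Answer: ..@
@@@

Derivation:
Start:
@@
.@
.@
After rotation 1 (CW):
..@
@@@
After rotation 2 (CW):
@.
@.
@@
After rotation 3 (CCW):
..@
@@@
After rotation 4 (CCW):
@@
.@
.@
After rotation 5 (CW):
..@
@@@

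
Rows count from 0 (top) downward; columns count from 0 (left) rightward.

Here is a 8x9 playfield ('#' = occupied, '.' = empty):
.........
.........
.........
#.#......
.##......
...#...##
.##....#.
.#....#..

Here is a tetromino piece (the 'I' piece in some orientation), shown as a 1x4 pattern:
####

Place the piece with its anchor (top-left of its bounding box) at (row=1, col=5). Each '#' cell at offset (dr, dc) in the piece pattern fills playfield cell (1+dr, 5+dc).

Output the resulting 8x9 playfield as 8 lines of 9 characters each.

Answer: .........
.....####
.........
#.#......
.##......
...#...##
.##....#.
.#....#..

Derivation:
Fill (1+0,5+0) = (1,5)
Fill (1+0,5+1) = (1,6)
Fill (1+0,5+2) = (1,7)
Fill (1+0,5+3) = (1,8)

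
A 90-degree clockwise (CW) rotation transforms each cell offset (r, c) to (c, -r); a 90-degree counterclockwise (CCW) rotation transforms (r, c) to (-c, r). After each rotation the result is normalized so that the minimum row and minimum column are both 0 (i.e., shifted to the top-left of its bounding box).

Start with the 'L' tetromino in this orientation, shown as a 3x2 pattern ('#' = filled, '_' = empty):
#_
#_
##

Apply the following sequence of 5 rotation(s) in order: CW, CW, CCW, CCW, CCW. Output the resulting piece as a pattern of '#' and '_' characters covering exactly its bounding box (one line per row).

Start:
#_
#_
##
After rotation 1 (CW):
###
#__
After rotation 2 (CW):
##
_#
_#
After rotation 3 (CCW):
###
#__
After rotation 4 (CCW):
#_
#_
##
After rotation 5 (CCW):
__#
###

Answer: __#
###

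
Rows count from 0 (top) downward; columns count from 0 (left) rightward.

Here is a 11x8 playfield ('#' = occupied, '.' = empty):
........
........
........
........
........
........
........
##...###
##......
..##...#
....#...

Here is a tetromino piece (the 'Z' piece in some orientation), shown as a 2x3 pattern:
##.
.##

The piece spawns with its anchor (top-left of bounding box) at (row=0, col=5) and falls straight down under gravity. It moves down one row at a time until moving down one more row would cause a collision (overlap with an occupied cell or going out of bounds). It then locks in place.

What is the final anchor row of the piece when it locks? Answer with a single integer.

Spawn at (row=0, col=5). Try each row:
  row 0: fits
  row 1: fits
  row 2: fits
  row 3: fits
  row 4: fits
  row 5: fits
  row 6: blocked -> lock at row 5

Answer: 5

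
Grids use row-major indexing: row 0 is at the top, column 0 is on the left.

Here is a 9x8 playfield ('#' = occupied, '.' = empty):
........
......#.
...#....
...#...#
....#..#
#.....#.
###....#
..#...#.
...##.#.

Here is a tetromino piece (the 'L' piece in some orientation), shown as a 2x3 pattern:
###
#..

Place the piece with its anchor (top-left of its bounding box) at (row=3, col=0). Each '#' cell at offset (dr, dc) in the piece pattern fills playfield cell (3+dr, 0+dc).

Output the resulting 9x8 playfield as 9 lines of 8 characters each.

Answer: ........
......#.
...#....
####...#
#...#..#
#.....#.
###....#
..#...#.
...##.#.

Derivation:
Fill (3+0,0+0) = (3,0)
Fill (3+0,0+1) = (3,1)
Fill (3+0,0+2) = (3,2)
Fill (3+1,0+0) = (4,0)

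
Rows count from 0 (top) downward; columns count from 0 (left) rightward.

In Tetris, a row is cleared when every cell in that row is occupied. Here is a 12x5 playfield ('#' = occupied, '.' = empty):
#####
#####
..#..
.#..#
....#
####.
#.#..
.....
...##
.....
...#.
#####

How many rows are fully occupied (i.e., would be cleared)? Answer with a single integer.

Check each row:
  row 0: 0 empty cells -> FULL (clear)
  row 1: 0 empty cells -> FULL (clear)
  row 2: 4 empty cells -> not full
  row 3: 3 empty cells -> not full
  row 4: 4 empty cells -> not full
  row 5: 1 empty cell -> not full
  row 6: 3 empty cells -> not full
  row 7: 5 empty cells -> not full
  row 8: 3 empty cells -> not full
  row 9: 5 empty cells -> not full
  row 10: 4 empty cells -> not full
  row 11: 0 empty cells -> FULL (clear)
Total rows cleared: 3

Answer: 3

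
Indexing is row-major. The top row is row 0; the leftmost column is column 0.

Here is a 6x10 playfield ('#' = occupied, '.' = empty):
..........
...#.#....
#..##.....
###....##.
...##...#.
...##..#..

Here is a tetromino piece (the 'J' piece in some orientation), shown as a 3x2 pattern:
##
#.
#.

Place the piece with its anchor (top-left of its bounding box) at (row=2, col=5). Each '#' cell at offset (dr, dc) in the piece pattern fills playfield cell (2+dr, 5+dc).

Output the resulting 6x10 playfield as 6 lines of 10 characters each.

Answer: ..........
...#.#....
#..####...
###..#.##.
...###..#.
...##..#..

Derivation:
Fill (2+0,5+0) = (2,5)
Fill (2+0,5+1) = (2,6)
Fill (2+1,5+0) = (3,5)
Fill (2+2,5+0) = (4,5)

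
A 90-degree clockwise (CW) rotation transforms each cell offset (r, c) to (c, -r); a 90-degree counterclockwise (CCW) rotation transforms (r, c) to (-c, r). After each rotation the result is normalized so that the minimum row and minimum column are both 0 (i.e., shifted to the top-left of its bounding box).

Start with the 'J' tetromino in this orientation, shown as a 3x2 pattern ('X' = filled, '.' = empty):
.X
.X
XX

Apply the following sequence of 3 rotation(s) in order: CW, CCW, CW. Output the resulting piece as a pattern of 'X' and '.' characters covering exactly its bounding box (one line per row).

Start:
.X
.X
XX
After rotation 1 (CW):
X..
XXX
After rotation 2 (CCW):
.X
.X
XX
After rotation 3 (CW):
X..
XXX

Answer: X..
XXX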